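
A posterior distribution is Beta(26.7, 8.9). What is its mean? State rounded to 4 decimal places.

0.7500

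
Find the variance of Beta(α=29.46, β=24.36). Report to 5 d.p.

Var = αβ/[(α+β)²(α+β+1)] = (29.46×24.36)/(53.82²×54.82) = 717.6456/158791.195368 = 0.00452.

0.00452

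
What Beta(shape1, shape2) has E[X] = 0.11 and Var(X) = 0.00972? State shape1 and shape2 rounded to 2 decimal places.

shape1 = 1.00, shape2 = 8.07

Let s = shape1+shape2. The Beta variance is μ(1−μ)/(s+1).
So s+1 = μ(1−μ)/σ² = (0.11×0.89)/0.00972 = 0.0979/0.00972 = 10.0720, giving s = 9.0720.
Then shape1 = μs = 0.11×9.0720 = 1.00 and shape2 = (1−μ)s = 0.89×9.0720 = 8.07.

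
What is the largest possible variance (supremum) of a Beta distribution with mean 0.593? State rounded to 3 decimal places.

Var = μ(1−μ)/(α+β+1), which approaches μ(1−μ) as α+β → 0.
So the supremum is μ(1−μ) = 0.593×0.407 = 0.241.

0.241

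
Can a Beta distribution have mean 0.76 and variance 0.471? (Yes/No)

No

The Beta variance bound is σ² < μ(1−μ).
Here μ(1−μ) = 0.76×0.24 = 0.1824, and 0.471 ≥ 0.1824.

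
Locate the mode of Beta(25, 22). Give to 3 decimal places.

With α,β > 1, mode = (α−1)/(α+β−2) = 24/45 = 0.533.

0.533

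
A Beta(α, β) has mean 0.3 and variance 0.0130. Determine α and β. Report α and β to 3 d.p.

α = 4.546, β = 10.608

By moment matching, α+β = μ(1−μ)/σ² − 1 = (0.3·0.7)/0.0130 − 1 = 16.1538 − 1 = 15.1538.
Since α/(α+β) = μ, α = 0.3·15.1538 = 4.546 and β = 0.7·15.1538 = 10.608.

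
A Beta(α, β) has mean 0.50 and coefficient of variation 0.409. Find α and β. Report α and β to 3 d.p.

α = 2.489, β = 2.489

σ = CV·μ = 0.409×0.50 = 0.20450, so σ² = 0.041820.
s+1 = μ(1−μ)/σ² = 0.2500/0.041820 = 5.9780, so s = α+β = 4.9780.
α = μs = 2.489, β = (1−μ)s = 2.489.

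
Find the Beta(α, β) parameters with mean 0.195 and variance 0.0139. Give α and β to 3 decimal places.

α = 2.007, β = 8.286

Write ν = α+β; then α = μν and Var = μ(1−μ)/(ν+1).
ν = μ(1−μ)/Var − 1 = 0.156975/0.0139 − 1 = 10.2932.
α = 0.195·10.2932 = 2.007, β = 0.805·10.2932 = 8.286.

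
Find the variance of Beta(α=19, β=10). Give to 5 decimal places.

0.00753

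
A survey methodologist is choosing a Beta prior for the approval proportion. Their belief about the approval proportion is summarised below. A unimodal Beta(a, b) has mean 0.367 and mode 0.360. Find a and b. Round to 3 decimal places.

a = 14.680, b = 25.320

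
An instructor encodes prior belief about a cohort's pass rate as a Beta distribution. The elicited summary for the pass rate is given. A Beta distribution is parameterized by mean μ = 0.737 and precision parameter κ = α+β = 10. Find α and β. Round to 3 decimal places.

α = μκ = 0.737×10 = 7.370 and β = (1−μ)κ = 0.263×10 = 2.630.

α = 7.370, β = 2.630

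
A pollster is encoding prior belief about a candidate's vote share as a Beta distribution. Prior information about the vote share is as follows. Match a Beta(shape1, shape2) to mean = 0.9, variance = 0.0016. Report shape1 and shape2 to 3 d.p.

Let s = shape1+shape2. The Beta variance is μ(1−μ)/(s+1).
So s+1 = μ(1−μ)/σ² = (0.9×0.1)/0.0016 = 0.09/0.0016 = 56.2500, giving s = 55.2500.
Then shape1 = μs = 0.9×55.2500 = 49.725 and shape2 = (1−μ)s = 0.1×55.2500 = 5.525.

shape1 = 49.725, shape2 = 5.525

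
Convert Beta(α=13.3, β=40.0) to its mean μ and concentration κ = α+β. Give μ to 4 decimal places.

κ = α+β = 13.3+40.0 = 53.3; μ = α/κ = 13.3/53.3 = 0.2495.

μ = 0.2495, κ = 53.3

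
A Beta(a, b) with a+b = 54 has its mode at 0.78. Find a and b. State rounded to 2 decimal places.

Mode = (a−1)/(κ−2) with κ = a+b, so a−1 = 0.78·52 = 40.56.
a = 41.56; b = κ − a = 12.44.

a = 41.56, b = 12.44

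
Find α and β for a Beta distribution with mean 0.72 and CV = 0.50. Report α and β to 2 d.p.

α = 0.40, β = 0.16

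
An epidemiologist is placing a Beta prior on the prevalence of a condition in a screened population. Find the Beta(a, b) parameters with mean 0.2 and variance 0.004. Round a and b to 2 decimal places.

a = 7.80, b = 31.20

Write ν = a+b; then a = μν and Var = μ(1−μ)/(ν+1).
ν = μ(1−μ)/Var − 1 = 0.16/0.004 − 1 = 39.0000.
a = 0.2·39.0000 = 7.80, b = 0.8·39.0000 = 31.20.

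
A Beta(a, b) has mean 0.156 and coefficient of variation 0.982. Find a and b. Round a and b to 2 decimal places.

a = 0.72, b = 3.89

Var = (CV·μ)² = (0.982×0.156)² = 0.023468.
a+b = μ(1−μ)/Var − 1 = 0.131664/0.023468 − 1 = 4.6104.
Thus a = 0.156·4.6104 = 0.72 and b = 0.844·4.6104 = 3.89.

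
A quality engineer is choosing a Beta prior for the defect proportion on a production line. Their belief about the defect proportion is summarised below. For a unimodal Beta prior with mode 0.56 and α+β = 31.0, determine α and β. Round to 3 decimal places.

For α,β>1 the mode is (α−1)/(α+β−2), so α = mode·(κ−2)+1 = 0.56×29.0+1 = 17.240.
And β = (1−mode)·(κ−2)+1 = 0.44×29.0+1 = 13.760.

α = 17.240, β = 13.760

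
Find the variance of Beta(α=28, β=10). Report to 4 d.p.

0.0050

α+β = 38 and αβ = 280, so Var = αβ/[(α+β)²(α+β+1)] = 280/56316 = 0.0050.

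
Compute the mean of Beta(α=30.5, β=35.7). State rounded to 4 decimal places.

The Beta mean is α/(α+β) = 30.5/(30.5+35.7) = 0.4607.

0.4607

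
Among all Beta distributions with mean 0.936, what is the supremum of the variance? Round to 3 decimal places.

For fixed mean μ the Beta variance is μ(1−μ)/(α+β+1), increasing as α+β decreases.
Its least upper bound (not attained) is μ(1−μ) = 0.936·0.064 = 0.060.

0.060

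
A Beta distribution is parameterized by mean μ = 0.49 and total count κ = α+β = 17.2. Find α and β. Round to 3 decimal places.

α = 8.428, β = 8.772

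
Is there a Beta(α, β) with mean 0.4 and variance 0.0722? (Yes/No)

Yes

For any Beta, Var(X) < E[X]·(1−E[X]).
Here μ(1−μ) = 0.4×0.6 = 0.24, and 0.0722 < 0.24.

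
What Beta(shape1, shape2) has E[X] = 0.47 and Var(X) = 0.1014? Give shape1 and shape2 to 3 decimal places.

shape1 = 0.685, shape2 = 0.772

Let s = shape1+shape2. The Beta variance is μ(1−μ)/(s+1).
So s+1 = μ(1−μ)/σ² = (0.47×0.53)/0.1014 = 0.2491/0.1014 = 2.4566, giving s = 1.4566.
Then shape1 = μs = 0.47×1.4566 = 0.685 and shape2 = (1−μ)s = 0.53×1.4566 = 0.772.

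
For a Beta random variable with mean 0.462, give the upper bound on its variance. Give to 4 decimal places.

Var = μ(1−μ)/(α+β+1), which approaches μ(1−μ) as α+β → 0.
So the supremum is μ(1−μ) = 0.462×0.538 = 0.2486.

0.2486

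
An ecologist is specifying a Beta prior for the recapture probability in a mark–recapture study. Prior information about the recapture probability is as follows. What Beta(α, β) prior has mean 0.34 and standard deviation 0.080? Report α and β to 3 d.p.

α = 11.581, β = 22.481

σ² = 0.080² = 0.006400.
With s = α+β, Var = μ(1−μ)/(s+1), so s+1 = (0.34×0.66)/0.006400 = 35.0625 and s = 34.0625.
α = μs = 11.581, β = (1−μ)s = 22.481.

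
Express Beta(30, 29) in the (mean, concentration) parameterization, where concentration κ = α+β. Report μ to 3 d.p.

μ = 0.508, κ = 59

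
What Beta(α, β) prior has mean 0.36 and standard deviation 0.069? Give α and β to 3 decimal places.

α = 17.062, β = 30.332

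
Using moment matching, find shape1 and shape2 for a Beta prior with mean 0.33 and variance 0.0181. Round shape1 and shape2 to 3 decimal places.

shape1 = 3.701, shape2 = 7.514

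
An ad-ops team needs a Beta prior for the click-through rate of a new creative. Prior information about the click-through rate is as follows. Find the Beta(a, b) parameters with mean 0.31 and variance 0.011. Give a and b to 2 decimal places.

a = 5.72, b = 12.73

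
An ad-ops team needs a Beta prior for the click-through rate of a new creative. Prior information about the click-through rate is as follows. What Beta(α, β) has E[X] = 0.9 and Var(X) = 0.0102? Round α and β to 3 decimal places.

α = 7.041, β = 0.782

Write ν = α+β; then α = μν and Var = μ(1−μ)/(ν+1).
ν = μ(1−μ)/Var − 1 = 0.09/0.0102 − 1 = 7.8235.
α = 0.9·7.8235 = 7.041, β = 0.1·7.8235 = 0.782.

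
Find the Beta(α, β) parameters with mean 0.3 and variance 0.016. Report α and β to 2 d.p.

α = 3.64, β = 8.49

By moment matching, α+β = μ(1−μ)/σ² − 1 = (0.3·0.7)/0.016 − 1 = 13.1250 − 1 = 12.1250.
Since α/(α+β) = μ, α = 0.3·12.1250 = 3.64 and β = 0.7·12.1250 = 8.49.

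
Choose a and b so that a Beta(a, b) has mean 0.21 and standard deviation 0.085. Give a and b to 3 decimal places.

First σ² = 0.007225. Setting a = μn, b = (1−μ)n with n = a+b,
μ(1−μ)/(n+1) = 0.007225 ⇒ n+1 = 0.1659/0.007225 = 22.9619 ⇒ n = 21.9619.
Hence a = 0.21×21.9619 = 4.612, b = 0.79×21.9619 = 17.350.

a = 4.612, b = 17.350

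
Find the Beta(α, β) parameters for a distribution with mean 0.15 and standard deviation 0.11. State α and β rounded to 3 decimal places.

First σ² = 0.0121. Setting α = μn, β = (1−μ)n with n = α+β,
μ(1−μ)/(n+1) = 0.0121 ⇒ n+1 = 0.1275/0.0121 = 10.5372 ⇒ n = 9.5372.
Hence α = 0.15×9.5372 = 1.431, β = 0.85×9.5372 = 8.107.

α = 1.431, β = 8.107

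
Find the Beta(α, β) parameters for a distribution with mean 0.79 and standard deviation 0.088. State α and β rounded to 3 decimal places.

σ² = 0.088² = 0.007744.
With s = α+β, Var = μ(1−μ)/(s+1), so s+1 = (0.79×0.21)/0.007744 = 21.4230 and s = 20.4230.
α = μs = 16.134, β = (1−μ)s = 4.289.

α = 16.134, β = 4.289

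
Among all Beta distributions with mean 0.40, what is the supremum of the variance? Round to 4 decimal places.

Var = μ(1−μ)/(α+β+1), which approaches μ(1−μ) as α+β → 0.
So the supremum is μ(1−μ) = 0.40×0.60 = 0.2400.

0.2400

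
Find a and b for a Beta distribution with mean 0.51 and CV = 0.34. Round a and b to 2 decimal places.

a = 3.73, b = 3.58

Var = (CV·μ)² = (0.34×0.51)² = 0.030068.
a+b = μ(1−μ)/Var − 1 = 0.2499/0.030068 − 1 = 7.3113.
Thus a = 0.51·7.3113 = 3.73 and b = 0.49·7.3113 = 3.58.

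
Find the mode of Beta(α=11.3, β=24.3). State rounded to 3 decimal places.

0.307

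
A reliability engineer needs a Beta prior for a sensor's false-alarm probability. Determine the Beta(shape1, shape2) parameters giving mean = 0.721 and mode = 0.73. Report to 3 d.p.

shape1 = 36.851, shape2 = 14.260

Let s = shape1+shape2. Mean gives shape1 = μs = 0.721s; mode gives (shape1−1)/(s−2) = 0.73.
Substituting: 0.721s − 1 = 0.73(s−2) = 0.73s − 1.46, so -0.009s = -0.46 and s = 51.1111.
Then shape1 = 0.721×51.1111 = 36.851 and shape2 = s−shape1 = 14.260.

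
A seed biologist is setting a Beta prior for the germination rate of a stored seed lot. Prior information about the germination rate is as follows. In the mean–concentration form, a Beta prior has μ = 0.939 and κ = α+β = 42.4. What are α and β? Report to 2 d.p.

Split κ in proportion μ : (1−μ): α = 0.939·42.4 = 39.81, β = 42.4 − 39.81 = 2.59.

α = 39.81, β = 2.59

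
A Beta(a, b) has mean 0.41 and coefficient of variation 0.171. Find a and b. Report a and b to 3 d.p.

a = 19.767, b = 28.445

σ = CV·μ = 0.171×0.41 = 0.07011, so σ² = 0.004915.
s+1 = μ(1−μ)/σ² = 0.2419/0.004915 = 49.2126, so s = a+b = 48.2126.
a = μs = 19.767, b = (1−μ)s = 28.445.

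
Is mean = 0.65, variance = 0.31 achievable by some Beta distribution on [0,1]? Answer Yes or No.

A Beta with mean μ has variance μ(1−μ)/(α+β+1) < μ(1−μ).
Here μ(1−μ) = 0.65×0.35 = 0.2275, and 0.31 ≥ 0.2275.

No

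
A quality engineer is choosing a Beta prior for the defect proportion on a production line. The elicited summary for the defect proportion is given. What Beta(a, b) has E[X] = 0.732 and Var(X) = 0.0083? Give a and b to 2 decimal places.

a = 16.57, b = 6.07

Write ν = a+b; then a = μν and Var = μ(1−μ)/(ν+1).
ν = μ(1−μ)/Var − 1 = 0.196176/0.0083 − 1 = 22.6357.
a = 0.732·22.6357 = 16.57, b = 0.268·22.6357 = 6.07.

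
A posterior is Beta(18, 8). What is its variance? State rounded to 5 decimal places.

Var = αβ/[(α+β)²(α+β+1)] = (18×8)/(26²×27) = 144/18252 = 0.00789.

0.00789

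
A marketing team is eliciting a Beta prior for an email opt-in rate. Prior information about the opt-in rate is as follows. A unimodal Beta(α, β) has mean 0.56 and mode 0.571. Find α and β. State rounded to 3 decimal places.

α = 7.229, β = 5.680

Let s = α+β. Mean gives α = μs = 0.56s; mode gives (α−1)/(s−2) = 0.571.
Substituting: 0.56s − 1 = 0.571(s−2) = 0.571s − 1.142, so -0.011s = -0.142 and s = 12.9091.
Then α = 0.56×12.9091 = 7.229 and β = s−α = 5.680.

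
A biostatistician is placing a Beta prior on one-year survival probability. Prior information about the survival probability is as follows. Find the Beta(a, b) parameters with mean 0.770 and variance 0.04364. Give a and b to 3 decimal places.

Write ν = a+b; then a = μν and Var = μ(1−μ)/(ν+1).
ν = μ(1−μ)/Var − 1 = 0.177100/0.04364 − 1 = 3.0582.
a = 0.770·3.0582 = 2.355, b = 0.230·3.0582 = 0.703.

a = 2.355, b = 0.703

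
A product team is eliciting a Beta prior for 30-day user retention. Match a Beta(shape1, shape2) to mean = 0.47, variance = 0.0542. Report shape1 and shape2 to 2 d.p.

shape1 = 1.69, shape2 = 1.91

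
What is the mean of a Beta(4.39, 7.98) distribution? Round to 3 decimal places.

E[X] = α/(α+β) = 4.39/12.37 = 0.355.

0.355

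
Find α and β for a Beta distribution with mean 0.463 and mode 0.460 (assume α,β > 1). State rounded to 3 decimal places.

Let s = α+β. Mean gives α = μs = 0.463s; mode gives (α−1)/(s−2) = 0.460.
Substituting: 0.463s − 1 = 0.460(s−2) = 0.460s − 0.920, so 0.003s = 0.080 and s = 26.6667.
Then α = 0.463×26.6667 = 12.347 and β = s−α = 14.320.

α = 12.347, β = 14.320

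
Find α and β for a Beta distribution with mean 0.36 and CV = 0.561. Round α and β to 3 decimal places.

σ = CV·μ = 0.561×0.36 = 0.20196, so σ² = 0.040788.
s+1 = μ(1−μ)/σ² = 0.2304/0.040788 = 5.6487, so s = α+β = 4.6487.
α = μs = 1.674, β = (1−μ)s = 2.975.

α = 1.674, β = 2.975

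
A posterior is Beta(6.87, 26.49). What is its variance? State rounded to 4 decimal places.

μ = 6.87/33.36 = 0.205935; Var = μ(1−μ)/(α+β+1) = 0.1635259/34.36 = 0.0048.

0.0048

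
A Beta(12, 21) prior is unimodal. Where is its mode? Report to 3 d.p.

0.355

The density x^(α−1)(1−x)^(β−1) is maximised at (α−1)/(α+β−2) = 11/31 = 0.355.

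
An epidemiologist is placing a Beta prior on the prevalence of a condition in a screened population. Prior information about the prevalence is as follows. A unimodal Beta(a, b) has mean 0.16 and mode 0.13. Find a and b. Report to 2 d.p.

Let s = a+b. Mean gives a = μs = 0.16s; mode gives (a−1)/(s−2) = 0.13.
Substituting: 0.16s − 1 = 0.13(s−2) = 0.13s − 0.26, so 0.03s = 0.74 and s = 24.6667.
Then a = 0.16×24.6667 = 3.95 and b = s−a = 20.72.

a = 3.95, b = 20.72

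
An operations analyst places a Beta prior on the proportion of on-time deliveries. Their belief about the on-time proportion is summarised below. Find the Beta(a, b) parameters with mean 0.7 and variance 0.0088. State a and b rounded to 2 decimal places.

a = 16.00, b = 6.86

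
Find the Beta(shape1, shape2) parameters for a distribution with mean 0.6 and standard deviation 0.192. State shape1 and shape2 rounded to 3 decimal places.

shape1 = 3.306, shape2 = 2.204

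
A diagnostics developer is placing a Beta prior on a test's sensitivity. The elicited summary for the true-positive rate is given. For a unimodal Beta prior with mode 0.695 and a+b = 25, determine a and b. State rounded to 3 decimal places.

Since the density peak of Beta(a,b) is at (a−1)/(a+b−2),
a = 1 + 0.695(25−2) = 16.985 and b = 25 − 16.985 = 8.015.

a = 16.985, b = 8.015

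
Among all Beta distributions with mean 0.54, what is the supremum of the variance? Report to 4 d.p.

Var = μ(1−μ)/(α+β+1), which approaches μ(1−μ) as α+β → 0.
So the supremum is μ(1−μ) = 0.54×0.46 = 0.2484.

0.2484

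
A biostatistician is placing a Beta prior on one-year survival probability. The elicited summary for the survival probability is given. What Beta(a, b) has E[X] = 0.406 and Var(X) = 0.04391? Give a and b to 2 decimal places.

a = 1.82, b = 2.67

By moment matching, a+b = μ(1−μ)/σ² − 1 = (0.406·0.594)/0.04391 − 1 = 5.4922 − 1 = 4.4922.
Since a/(a+b) = μ, a = 0.406·4.4922 = 1.82 and b = 0.594·4.4922 = 2.67.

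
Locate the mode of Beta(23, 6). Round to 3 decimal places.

0.815

With α,β > 1, mode = (α−1)/(α+β−2) = 22/27 = 0.815.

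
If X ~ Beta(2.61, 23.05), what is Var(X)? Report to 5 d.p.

0.00343

Var = αβ/[(α+β)²(α+β+1)] = (2.61×23.05)/(25.66²×26.66) = 60.1605/17553.893096 = 0.00343.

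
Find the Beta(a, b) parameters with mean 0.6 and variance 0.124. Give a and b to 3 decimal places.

a = 0.561, b = 0.374

Let s = a+b. The Beta variance is μ(1−μ)/(s+1).
So s+1 = μ(1−μ)/σ² = (0.6×0.4)/0.124 = 0.24/0.124 = 1.9355, giving s = 0.9355.
Then a = μs = 0.6×0.9355 = 0.561 and b = (1−μ)s = 0.4×0.9355 = 0.374.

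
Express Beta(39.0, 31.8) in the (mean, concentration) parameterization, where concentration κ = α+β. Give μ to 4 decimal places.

μ = 0.5508, κ = 70.8

κ = α+β = 39.0+31.8 = 70.8; μ = α/κ = 39.0/70.8 = 0.5508.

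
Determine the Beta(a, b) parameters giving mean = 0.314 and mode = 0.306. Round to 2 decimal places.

a = 15.23, b = 33.27

With s = a+b: μ = a/s and mode = (a−1)/(s−2). Eliminating a = μs,
μs − 1 = m(s−2) ⇒ s(μ−m) = 1−2m ⇒ s = 0.388/0.008 = 48.5000.
So a = μs = 15.23, b = (1−μ)s = 33.27.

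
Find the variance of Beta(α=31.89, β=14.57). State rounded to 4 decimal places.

0.0045

α+β = 46.46 and αβ = 464.6373, so Var = αβ/[(α+β)²(α+β+1)] = 464.6373/102443.909736 = 0.0045.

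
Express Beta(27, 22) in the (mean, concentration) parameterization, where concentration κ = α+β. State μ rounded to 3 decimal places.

κ = α+β = 27+22 = 49; μ = α/κ = 27/49 = 0.551.

μ = 0.551, κ = 49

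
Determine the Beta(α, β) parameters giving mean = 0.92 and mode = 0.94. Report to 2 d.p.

Let s = α+β. Mean gives α = μs = 0.92s; mode gives (α−1)/(s−2) = 0.94.
Substituting: 0.92s − 1 = 0.94(s−2) = 0.94s − 1.88, so -0.02s = -0.88 and s = 44.0000.
Then α = 0.92×44.0000 = 40.48 and β = s−α = 3.52.

α = 40.48, β = 3.52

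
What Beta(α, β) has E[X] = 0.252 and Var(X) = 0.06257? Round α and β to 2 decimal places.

α = 0.51, β = 1.51

Write ν = α+β; then α = μν and Var = μ(1−μ)/(ν+1).
ν = μ(1−μ)/Var − 1 = 0.188496/0.06257 − 1 = 2.0126.
α = 0.252·2.0126 = 0.51, β = 0.748·2.0126 = 1.51.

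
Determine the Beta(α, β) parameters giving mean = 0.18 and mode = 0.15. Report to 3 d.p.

α = 4.200, β = 19.133

With s = α+β: μ = α/s and mode = (α−1)/(s−2). Eliminating α = μs,
μs − 1 = m(s−2) ⇒ s(μ−m) = 1−2m ⇒ s = 0.70/0.03 = 23.3333.
So α = μs = 4.200, β = (1−μ)s = 19.133.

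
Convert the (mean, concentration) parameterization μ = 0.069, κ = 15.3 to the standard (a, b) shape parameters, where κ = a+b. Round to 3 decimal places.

a = 1.056, b = 14.244

Split κ in proportion μ : (1−μ): a = 0.069·15.3 = 1.056, b = 15.3 − 1.056 = 14.244.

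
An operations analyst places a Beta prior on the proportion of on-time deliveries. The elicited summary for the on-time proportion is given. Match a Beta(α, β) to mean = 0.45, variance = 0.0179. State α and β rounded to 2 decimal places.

α = 5.77, β = 7.05

Write ν = α+β; then α = μν and Var = μ(1−μ)/(ν+1).
ν = μ(1−μ)/Var − 1 = 0.2475/0.0179 − 1 = 12.8268.
α = 0.45·12.8268 = 5.77, β = 0.55·12.8268 = 7.05.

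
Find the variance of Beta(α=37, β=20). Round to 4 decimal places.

μ = 37/57 = 0.649123; Var = μ(1−μ)/(α+β+1) = 0.2277624/58 = 0.0039.

0.0039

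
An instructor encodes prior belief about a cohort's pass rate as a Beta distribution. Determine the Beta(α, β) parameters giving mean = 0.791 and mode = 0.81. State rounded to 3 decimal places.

α = 25.812, β = 6.820

Let s = α+β. Mean gives α = μs = 0.791s; mode gives (α−1)/(s−2) = 0.81.
Substituting: 0.791s − 1 = 0.81(s−2) = 0.81s − 1.62, so -0.019s = -0.62 and s = 32.6316.
Then α = 0.791×32.6316 = 25.812 and β = s−α = 6.820.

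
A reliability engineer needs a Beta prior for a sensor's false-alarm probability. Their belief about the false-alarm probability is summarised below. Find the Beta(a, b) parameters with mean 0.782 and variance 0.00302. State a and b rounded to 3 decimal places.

Let s = a+b. The Beta variance is μ(1−μ)/(s+1).
So s+1 = μ(1−μ)/σ² = (0.782×0.218)/0.00302 = 0.170476/0.00302 = 56.4490, giving s = 55.4490.
Then a = μs = 0.782×55.4490 = 43.361 and b = (1−μ)s = 0.218×55.4490 = 12.088.

a = 43.361, b = 12.088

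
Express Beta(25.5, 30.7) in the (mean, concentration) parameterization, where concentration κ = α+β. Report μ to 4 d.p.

μ = 0.4537, κ = 56.2

κ = α+β = 25.5+30.7 = 56.2; μ = α/κ = 25.5/56.2 = 0.4537.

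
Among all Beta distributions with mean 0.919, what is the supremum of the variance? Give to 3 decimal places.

0.074

Var = μ(1−μ)/(α+β+1), which approaches μ(1−μ) as α+β → 0.
So the supremum is μ(1−μ) = 0.919×0.081 = 0.074.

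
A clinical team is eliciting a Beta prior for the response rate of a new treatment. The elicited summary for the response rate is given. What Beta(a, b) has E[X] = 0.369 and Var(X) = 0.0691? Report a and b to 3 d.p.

a = 0.874, b = 1.495

By moment matching, a+b = μ(1−μ)/σ² − 1 = (0.369·0.631)/0.0691 − 1 = 3.3696 − 1 = 2.3696.
Since a/(a+b) = μ, a = 0.369·2.3696 = 0.874 and b = 0.631·2.3696 = 1.495.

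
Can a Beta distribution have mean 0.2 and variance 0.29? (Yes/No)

For any Beta, Var(X) < E[X]·(1−E[X]).
Here μ(1−μ) = 0.2×0.8 = 0.16, and 0.29 ≥ 0.16.

No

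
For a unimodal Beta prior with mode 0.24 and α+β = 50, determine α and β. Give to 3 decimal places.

For α,β>1 the mode is (α−1)/(α+β−2), so α = mode·(κ−2)+1 = 0.24×48+1 = 12.520.
And β = (1−mode)·(κ−2)+1 = 0.76×48+1 = 37.480.

α = 12.520, β = 37.480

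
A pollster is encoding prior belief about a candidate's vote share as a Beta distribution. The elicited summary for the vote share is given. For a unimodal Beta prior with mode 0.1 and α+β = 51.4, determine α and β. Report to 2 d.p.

α = 5.94, β = 45.46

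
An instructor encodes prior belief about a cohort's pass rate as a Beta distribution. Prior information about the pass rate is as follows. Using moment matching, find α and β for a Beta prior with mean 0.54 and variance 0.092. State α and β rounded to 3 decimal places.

α = 0.918, β = 0.782

Write ν = α+β; then α = μν and Var = μ(1−μ)/(ν+1).
ν = μ(1−μ)/Var − 1 = 0.2484/0.092 − 1 = 1.7000.
α = 0.54·1.7000 = 0.918, β = 0.46·1.7000 = 0.782.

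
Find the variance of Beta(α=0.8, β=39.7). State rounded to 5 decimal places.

0.00047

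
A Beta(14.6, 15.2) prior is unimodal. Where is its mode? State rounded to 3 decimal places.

0.489

With α,β > 1, mode = (α−1)/(α+β−2) = 13.6/27.8 = 0.489.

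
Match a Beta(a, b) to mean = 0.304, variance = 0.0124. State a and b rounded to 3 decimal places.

a = 4.883, b = 11.180

By moment matching, a+b = μ(1−μ)/σ² − 1 = (0.304·0.696)/0.0124 − 1 = 17.0632 − 1 = 16.0632.
Since a/(a+b) = μ, a = 0.304·16.0632 = 4.883 and b = 0.696·16.0632 = 11.180.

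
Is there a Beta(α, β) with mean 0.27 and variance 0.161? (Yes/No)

A Beta with mean μ has variance μ(1−μ)/(α+β+1) < μ(1−μ).
Here μ(1−μ) = 0.27×0.73 = 0.1971, and 0.161 < 0.1971.

Yes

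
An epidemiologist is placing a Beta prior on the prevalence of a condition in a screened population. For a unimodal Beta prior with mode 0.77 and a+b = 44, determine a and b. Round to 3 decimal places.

a = 33.340, b = 10.660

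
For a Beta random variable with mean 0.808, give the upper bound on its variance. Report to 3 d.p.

0.155

For fixed mean μ the Beta variance is μ(1−μ)/(α+β+1), increasing as α+β decreases.
Its least upper bound (not attained) is μ(1−μ) = 0.808·0.192 = 0.155.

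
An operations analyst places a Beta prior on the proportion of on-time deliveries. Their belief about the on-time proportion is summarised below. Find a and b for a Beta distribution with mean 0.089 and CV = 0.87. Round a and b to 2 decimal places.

σ = CV·μ = 0.87×0.089 = 0.07743, so σ² = 0.005995.
s+1 = μ(1−μ)/σ² = 0.081079/0.005995 = 13.5235, so s = a+b = 12.5235.
a = μs = 1.11, b = (1−μ)s = 11.41.

a = 1.11, b = 11.41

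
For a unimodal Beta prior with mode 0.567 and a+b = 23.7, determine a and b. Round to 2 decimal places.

a = 13.30, b = 10.40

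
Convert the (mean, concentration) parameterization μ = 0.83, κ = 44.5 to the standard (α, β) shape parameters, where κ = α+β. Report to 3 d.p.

α = 36.935, β = 7.565

α = μκ = 0.83×44.5 = 36.935 and β = (1−μ)κ = 0.17×44.5 = 7.565.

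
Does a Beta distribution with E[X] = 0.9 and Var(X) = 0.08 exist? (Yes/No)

Yes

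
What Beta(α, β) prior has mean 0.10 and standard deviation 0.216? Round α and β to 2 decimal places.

α = 0.09, β = 0.84

First σ² = 0.046656. Setting α = μn, β = (1−μ)n with n = α+β,
μ(1−μ)/(n+1) = 0.046656 ⇒ n+1 = 0.0900/0.046656 = 1.9290 ⇒ n = 0.9290.
Hence α = 0.10×0.9290 = 0.09, β = 0.90×0.9290 = 0.84.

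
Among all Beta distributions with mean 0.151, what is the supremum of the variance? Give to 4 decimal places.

0.1282

Var = μ(1−μ)/(α+β+1), which approaches μ(1−μ) as α+β → 0.
So the supremum is μ(1−μ) = 0.151×0.849 = 0.1282.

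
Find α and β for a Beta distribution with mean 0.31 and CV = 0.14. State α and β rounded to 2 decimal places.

α = 34.89, β = 77.67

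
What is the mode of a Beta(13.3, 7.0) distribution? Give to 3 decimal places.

0.672

The density x^(α−1)(1−x)^(β−1) is maximised at (α−1)/(α+β−2) = 12.3/18.3 = 0.672.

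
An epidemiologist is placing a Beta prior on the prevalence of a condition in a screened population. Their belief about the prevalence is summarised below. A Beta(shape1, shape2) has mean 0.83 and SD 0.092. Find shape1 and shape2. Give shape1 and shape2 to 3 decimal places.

First σ² = 0.008464. Setting shape1 = μn, shape2 = (1−μ)n with n = shape1+shape2,
μ(1−μ)/(n+1) = 0.008464 ⇒ n+1 = 0.1411/0.008464 = 16.6706 ⇒ n = 15.6706.
Hence shape1 = 0.83×15.6706 = 13.007, shape2 = 0.17×15.6706 = 2.664.

shape1 = 13.007, shape2 = 2.664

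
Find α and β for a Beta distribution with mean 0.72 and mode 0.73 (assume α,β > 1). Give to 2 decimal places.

Let s = α+β. Mean gives α = μs = 0.72s; mode gives (α−1)/(s−2) = 0.73.
Substituting: 0.72s − 1 = 0.73(s−2) = 0.73s − 1.46, so -0.01s = -0.46 and s = 46.0000.
Then α = 0.72×46.0000 = 33.12 and β = s−α = 12.88.

α = 33.12, β = 12.88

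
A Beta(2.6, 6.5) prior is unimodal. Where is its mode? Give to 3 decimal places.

0.225

The density x^(α−1)(1−x)^(β−1) is maximised at (α−1)/(α+β−2) = 1.6/7.1 = 0.225.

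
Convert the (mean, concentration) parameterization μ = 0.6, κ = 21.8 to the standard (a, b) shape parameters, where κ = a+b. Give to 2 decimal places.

Split κ in proportion μ : (1−μ): a = 0.6·21.8 = 13.08, b = 21.8 − 13.08 = 8.72.

a = 13.08, b = 8.72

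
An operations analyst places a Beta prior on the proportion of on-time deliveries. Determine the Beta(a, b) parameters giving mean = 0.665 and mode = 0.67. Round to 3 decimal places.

a = 45.220, b = 22.780

Let s = a+b. Mean gives a = μs = 0.665s; mode gives (a−1)/(s−2) = 0.67.
Substituting: 0.665s − 1 = 0.67(s−2) = 0.67s − 1.34, so -0.005s = -0.34 and s = 68.0000.
Then a = 0.665×68.0000 = 45.220 and b = s−a = 22.780.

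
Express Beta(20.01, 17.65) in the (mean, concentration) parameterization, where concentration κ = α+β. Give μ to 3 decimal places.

μ = 0.531, κ = 37.66

κ = α+β = 20.01+17.65 = 37.66; μ = α/κ = 20.01/37.66 = 0.531.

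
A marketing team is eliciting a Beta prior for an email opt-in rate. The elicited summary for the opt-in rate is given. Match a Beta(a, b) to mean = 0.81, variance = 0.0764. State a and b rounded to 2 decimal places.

a = 0.82, b = 0.19

Let s = a+b. The Beta variance is μ(1−μ)/(s+1).
So s+1 = μ(1−μ)/σ² = (0.81×0.19)/0.0764 = 0.1539/0.0764 = 2.0144, giving s = 1.0144.
Then a = μs = 0.81×1.0144 = 0.82 and b = (1−μ)s = 0.19×1.0144 = 0.19.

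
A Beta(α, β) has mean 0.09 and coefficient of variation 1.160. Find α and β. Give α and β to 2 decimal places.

α = 0.59, β = 5.93

σ = CV·μ = 1.160×0.09 = 0.10440, so σ² = 0.010899.
s+1 = μ(1−μ)/σ² = 0.0819/0.010899 = 7.5142, so s = α+β = 6.5142.
α = μs = 0.59, β = (1−μ)s = 5.93.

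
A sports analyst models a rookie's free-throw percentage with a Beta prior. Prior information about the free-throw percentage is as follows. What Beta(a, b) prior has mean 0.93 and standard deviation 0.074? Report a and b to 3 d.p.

σ² = 0.074² = 0.005476.
With s = a+b, Var = μ(1−μ)/(s+1), so s+1 = (0.93×0.07)/0.005476 = 11.8882 and s = 10.8882.
a = μs = 10.126, b = (1−μ)s = 0.762.

a = 10.126, b = 0.762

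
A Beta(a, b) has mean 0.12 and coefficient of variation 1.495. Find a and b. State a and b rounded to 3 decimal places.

a = 0.274, b = 2.007

σ = CV·μ = 1.495×0.12 = 0.17940, so σ² = 0.032184.
s+1 = μ(1−μ)/σ² = 0.1056/0.032184 = 3.2811, so s = a+b = 2.2811.
a = μs = 0.274, b = (1−μ)s = 2.007.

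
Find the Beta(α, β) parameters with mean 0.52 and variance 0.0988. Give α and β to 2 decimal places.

Write ν = α+β; then α = μν and Var = μ(1−μ)/(ν+1).
ν = μ(1−μ)/Var − 1 = 0.2496/0.0988 − 1 = 1.5263.
α = 0.52·1.5263 = 0.79, β = 0.48·1.5263 = 0.73.

α = 0.79, β = 0.73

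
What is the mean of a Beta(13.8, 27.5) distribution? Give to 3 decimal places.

0.334

The Beta mean is α/(α+β) = 13.8/(13.8+27.5) = 0.334.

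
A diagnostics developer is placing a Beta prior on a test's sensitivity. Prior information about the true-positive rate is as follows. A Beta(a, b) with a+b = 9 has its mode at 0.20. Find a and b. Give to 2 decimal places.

For a,b>1 the mode is (a−1)/(a+b−2), so a = mode·(κ−2)+1 = 0.20×7+1 = 2.40.
And b = (1−mode)·(κ−2)+1 = 0.80×7+1 = 6.60.

a = 2.40, b = 6.60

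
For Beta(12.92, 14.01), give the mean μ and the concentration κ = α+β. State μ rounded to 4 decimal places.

μ = 0.4798, κ = 26.93

κ = α+β = 12.92+14.01 = 26.93; μ = α/κ = 12.92/26.93 = 0.4798.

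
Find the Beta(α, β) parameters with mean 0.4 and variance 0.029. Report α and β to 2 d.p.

α = 2.91, β = 4.37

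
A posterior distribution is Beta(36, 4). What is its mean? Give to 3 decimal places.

0.900

The Beta mean is α/(α+β) = 36/(36+4) = 0.900.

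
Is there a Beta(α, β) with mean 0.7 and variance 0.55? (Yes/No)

No

The Beta variance bound is σ² < μ(1−μ).
Here μ(1−μ) = 0.7×0.3 = 0.21, and 0.55 ≥ 0.21.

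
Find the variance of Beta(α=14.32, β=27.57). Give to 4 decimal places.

μ = 14.32/41.89 = 0.341848; Var = μ(1−μ)/(α+β+1) = 0.2249878/42.89 = 0.0052.

0.0052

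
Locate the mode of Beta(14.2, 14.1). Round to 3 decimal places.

0.502

The density x^(α−1)(1−x)^(β−1) is maximised at (α−1)/(α+β−2) = 13.2/26.3 = 0.502.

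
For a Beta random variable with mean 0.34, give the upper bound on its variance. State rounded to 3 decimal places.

0.224

Var = μ(1−μ)/(α+β+1), which approaches μ(1−μ) as α+β → 0.
So the supremum is μ(1−μ) = 0.34×0.66 = 0.224.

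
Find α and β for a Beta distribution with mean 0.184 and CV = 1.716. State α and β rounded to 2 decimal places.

σ = CV·μ = 1.716×0.184 = 0.31574, so σ² = 0.099694.
s+1 = μ(1−μ)/σ² = 0.150144/0.099694 = 1.5060, so s = α+β = 0.5060.
α = μs = 0.09, β = (1−μ)s = 0.41.

α = 0.09, β = 0.41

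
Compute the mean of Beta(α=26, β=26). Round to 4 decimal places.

E[X] = α/(α+β) = 26/52 = 0.5000.

0.5000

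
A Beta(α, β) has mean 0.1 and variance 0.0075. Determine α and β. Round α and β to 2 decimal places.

α = 1.10, β = 9.90

Write ν = α+β; then α = μν and Var = μ(1−μ)/(ν+1).
ν = μ(1−μ)/Var − 1 = 0.09/0.0075 − 1 = 11.0000.
α = 0.1·11.0000 = 1.10, β = 0.9·11.0000 = 9.90.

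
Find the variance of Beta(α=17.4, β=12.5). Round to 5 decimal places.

μ = 17.4/29.9 = 0.581940; Var = μ(1−μ)/(α+β+1) = 0.2432859/30.9 = 0.00787.

0.00787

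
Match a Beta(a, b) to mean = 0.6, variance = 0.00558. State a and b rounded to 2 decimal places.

By moment matching, a+b = μ(1−μ)/σ² − 1 = (0.6·0.4)/0.00558 − 1 = 43.0108 − 1 = 42.0108.
Since a/(a+b) = μ, a = 0.6·42.0108 = 25.21 and b = 0.4·42.0108 = 16.80.

a = 25.21, b = 16.80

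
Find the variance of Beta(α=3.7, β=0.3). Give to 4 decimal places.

Var = αβ/[(α+β)²(α+β+1)] = (3.7×0.3)/(4.0²×5.0) = 1.11/80.000 = 0.0139.

0.0139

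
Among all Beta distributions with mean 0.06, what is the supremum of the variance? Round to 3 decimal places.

0.056

Var = μ(1−μ)/(α+β+1), which approaches μ(1−μ) as α+β → 0.
So the supremum is μ(1−μ) = 0.06×0.94 = 0.056.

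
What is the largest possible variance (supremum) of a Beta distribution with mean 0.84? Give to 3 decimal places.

0.134

Var = μ(1−μ)/(α+β+1), which approaches μ(1−μ) as α+β → 0.
So the supremum is μ(1−μ) = 0.84×0.16 = 0.134.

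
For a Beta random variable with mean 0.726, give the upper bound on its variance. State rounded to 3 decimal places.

Var = μ(1−μ)/(α+β+1), which approaches μ(1−μ) as α+β → 0.
So the supremum is μ(1−μ) = 0.726×0.274 = 0.199.

0.199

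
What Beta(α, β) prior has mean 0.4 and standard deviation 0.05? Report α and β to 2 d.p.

α = 38.00, β = 57.00

First σ² = 0.0025. Setting α = μn, β = (1−μ)n with n = α+β,
μ(1−μ)/(n+1) = 0.0025 ⇒ n+1 = 0.24/0.0025 = 96.0000 ⇒ n = 95.0000.
Hence α = 0.4×95.0000 = 38.00, β = 0.6×95.0000 = 57.00.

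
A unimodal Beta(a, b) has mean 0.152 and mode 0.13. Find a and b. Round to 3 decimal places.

a = 5.113, b = 28.524

With s = a+b: μ = a/s and mode = (a−1)/(s−2). Eliminating a = μs,
μs − 1 = m(s−2) ⇒ s(μ−m) = 1−2m ⇒ s = 0.74/0.022 = 33.6364.
So a = μs = 5.113, b = (1−μ)s = 28.524.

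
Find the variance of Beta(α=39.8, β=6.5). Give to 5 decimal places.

0.00255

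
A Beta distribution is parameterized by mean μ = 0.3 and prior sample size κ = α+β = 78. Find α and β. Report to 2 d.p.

α = 23.40, β = 54.60

α = μκ = 0.3×78 = 23.40 and β = (1−μ)κ = 0.7×78 = 54.60.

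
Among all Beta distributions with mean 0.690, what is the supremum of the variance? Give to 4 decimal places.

0.2139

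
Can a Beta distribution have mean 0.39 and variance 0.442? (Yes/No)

For any Beta, Var(X) < E[X]·(1−E[X]).
Here μ(1−μ) = 0.39×0.61 = 0.2379, and 0.442 ≥ 0.2379.

No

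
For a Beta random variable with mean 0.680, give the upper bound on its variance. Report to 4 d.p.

0.2176

Var = μ(1−μ)/(α+β+1), which approaches μ(1−μ) as α+β → 0.
So the supremum is μ(1−μ) = 0.680×0.320 = 0.2176.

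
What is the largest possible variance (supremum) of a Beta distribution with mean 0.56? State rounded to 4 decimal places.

0.2464

Var = μ(1−μ)/(α+β+1), which approaches μ(1−μ) as α+β → 0.
So the supremum is μ(1−μ) = 0.56×0.44 = 0.2464.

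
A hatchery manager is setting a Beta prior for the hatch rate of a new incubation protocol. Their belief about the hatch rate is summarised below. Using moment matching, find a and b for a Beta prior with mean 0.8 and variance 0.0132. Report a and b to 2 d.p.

a = 8.90, b = 2.22

By moment matching, a+b = μ(1−μ)/σ² − 1 = (0.8·0.2)/0.0132 − 1 = 12.1212 − 1 = 11.1212.
Since a/(a+b) = μ, a = 0.8·11.1212 = 8.90 and b = 0.2·11.1212 = 2.22.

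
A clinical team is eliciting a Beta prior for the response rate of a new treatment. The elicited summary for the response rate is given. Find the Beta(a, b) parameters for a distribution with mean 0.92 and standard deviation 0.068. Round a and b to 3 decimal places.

First σ² = 0.004624. Setting a = μn, b = (1−μ)n with n = a+b,
μ(1−μ)/(n+1) = 0.004624 ⇒ n+1 = 0.0736/0.004624 = 15.9170 ⇒ n = 14.9170.
Hence a = 0.92×14.9170 = 13.724, b = 0.08×14.9170 = 1.193.

a = 13.724, b = 1.193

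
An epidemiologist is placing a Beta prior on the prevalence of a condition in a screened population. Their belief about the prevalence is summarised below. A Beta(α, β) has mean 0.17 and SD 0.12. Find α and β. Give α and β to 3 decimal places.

α = 1.496, β = 7.303

σ² = 0.12² = 0.0144.
With s = α+β, Var = μ(1−μ)/(s+1), so s+1 = (0.17×0.83)/0.0144 = 9.7986 and s = 8.7986.
α = μs = 1.496, β = (1−μ)s = 7.303.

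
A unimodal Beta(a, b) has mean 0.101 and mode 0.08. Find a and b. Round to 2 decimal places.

With s = a+b: μ = a/s and mode = (a−1)/(s−2). Eliminating a = μs,
μs − 1 = m(s−2) ⇒ s(μ−m) = 1−2m ⇒ s = 0.84/0.021 = 40.0000.
So a = μs = 4.04, b = (1−μ)s = 35.96.

a = 4.04, b = 35.96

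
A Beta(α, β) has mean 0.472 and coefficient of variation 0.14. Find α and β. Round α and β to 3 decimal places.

α = 26.467, β = 29.607

σ = CV·μ = 0.14×0.472 = 0.06608, so σ² = 0.004367.
s+1 = μ(1−μ)/σ² = 0.249216/0.004367 = 57.0737, so s = α+β = 56.0737.
α = μs = 26.467, β = (1−μ)s = 29.607.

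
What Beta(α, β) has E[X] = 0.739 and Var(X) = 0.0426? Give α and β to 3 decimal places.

α = 2.607, β = 0.921

By moment matching, α+β = μ(1−μ)/σ² − 1 = (0.739·0.261)/0.0426 − 1 = 4.5277 − 1 = 3.5277.
Since α/(α+β) = μ, α = 0.739·3.5277 = 2.607 and β = 0.261·3.5277 = 0.921.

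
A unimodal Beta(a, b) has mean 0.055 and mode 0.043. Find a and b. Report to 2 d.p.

Let s = a+b. Mean gives a = μs = 0.055s; mode gives (a−1)/(s−2) = 0.043.
Substituting: 0.055s − 1 = 0.043(s−2) = 0.043s − 0.086, so 0.012s = 0.914 and s = 76.1667.
Then a = 0.055×76.1667 = 4.19 and b = s−a = 71.98.

a = 4.19, b = 71.98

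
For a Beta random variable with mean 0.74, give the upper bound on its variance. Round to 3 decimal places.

For fixed mean μ the Beta variance is μ(1−μ)/(α+β+1), increasing as α+β decreases.
Its least upper bound (not attained) is μ(1−μ) = 0.74·0.26 = 0.192.

0.192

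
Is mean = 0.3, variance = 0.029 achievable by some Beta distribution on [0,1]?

For any Beta, Var(X) < E[X]·(1−E[X]).
Here μ(1−μ) = 0.3×0.7 = 0.21, and 0.029 < 0.21.

Yes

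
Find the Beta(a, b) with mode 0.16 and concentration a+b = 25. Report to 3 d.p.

a = 4.680, b = 20.320

For a,b>1 the mode is (a−1)/(a+b−2), so a = mode·(κ−2)+1 = 0.16×23+1 = 4.680.
And b = (1−mode)·(κ−2)+1 = 0.84×23+1 = 20.320.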